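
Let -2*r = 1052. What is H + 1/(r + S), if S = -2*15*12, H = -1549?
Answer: -1372415/886 ≈ -1549.0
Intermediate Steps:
r = -526 (r = -½*1052 = -526)
S = -360 (S = -30*12 = -360)
H + 1/(r + S) = -1549 + 1/(-526 - 360) = -1549 + 1/(-886) = -1549 - 1/886 = -1372415/886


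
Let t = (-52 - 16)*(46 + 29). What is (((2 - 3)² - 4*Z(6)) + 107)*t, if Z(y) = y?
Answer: -428400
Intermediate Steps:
t = -5100 (t = -68*75 = -5100)
(((2 - 3)² - 4*Z(6)) + 107)*t = (((2 - 3)² - 4*6) + 107)*(-5100) = (((-1)² - 24) + 107)*(-5100) = ((1 - 24) + 107)*(-5100) = (-23 + 107)*(-5100) = 84*(-5100) = -428400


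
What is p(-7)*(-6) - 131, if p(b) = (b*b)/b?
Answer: -89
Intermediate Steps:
p(b) = b (p(b) = b²/b = b)
p(-7)*(-6) - 131 = -7*(-6) - 131 = 42 - 131 = -89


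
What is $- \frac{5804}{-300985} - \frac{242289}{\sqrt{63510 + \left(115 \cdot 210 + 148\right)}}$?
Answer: $\frac{5804}{300985} - \frac{242289 \sqrt{7}}{784} \approx -817.63$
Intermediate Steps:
$- \frac{5804}{-300985} - \frac{242289}{\sqrt{63510 + \left(115 \cdot 210 + 148\right)}} = \left(-5804\right) \left(- \frac{1}{300985}\right) - \frac{242289}{\sqrt{63510 + \left(24150 + 148\right)}} = \frac{5804}{300985} - \frac{242289}{\sqrt{63510 + 24298}} = \frac{5804}{300985} - \frac{242289}{\sqrt{87808}} = \frac{5804}{300985} - \frac{242289}{112 \sqrt{7}} = \frac{5804}{300985} - 242289 \frac{\sqrt{7}}{784} = \frac{5804}{300985} - \frac{242289 \sqrt{7}}{784}$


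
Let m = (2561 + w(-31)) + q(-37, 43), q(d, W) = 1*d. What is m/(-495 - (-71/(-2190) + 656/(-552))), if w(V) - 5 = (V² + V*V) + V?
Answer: -74211800/8291641 ≈ -8.9502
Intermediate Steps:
q(d, W) = d
w(V) = 5 + V + 2*V² (w(V) = 5 + ((V² + V*V) + V) = 5 + ((V² + V²) + V) = 5 + (2*V² + V) = 5 + (V + 2*V²) = 5 + V + 2*V²)
m = 4420 (m = (2561 + (5 - 31 + 2*(-31)²)) - 37 = (2561 + (5 - 31 + 2*961)) - 37 = (2561 + (5 - 31 + 1922)) - 37 = (2561 + 1896) - 37 = 4457 - 37 = 4420)
m/(-495 - (-71/(-2190) + 656/(-552))) = 4420/(-495 - (-71/(-2190) + 656/(-552))) = 4420/(-495 - (-71*(-1/2190) + 656*(-1/552))) = 4420/(-495 - (71/2190 - 82/69)) = 4420/(-495 - 1*(-19409/16790)) = 4420/(-495 + 19409/16790) = 4420/(-8291641/16790) = 4420*(-16790/8291641) = -74211800/8291641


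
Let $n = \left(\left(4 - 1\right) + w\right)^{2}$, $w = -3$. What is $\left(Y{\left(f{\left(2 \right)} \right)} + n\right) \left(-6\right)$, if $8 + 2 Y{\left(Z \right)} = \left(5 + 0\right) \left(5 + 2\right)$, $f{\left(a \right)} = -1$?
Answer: $-81$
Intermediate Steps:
$Y{\left(Z \right)} = \frac{27}{2}$ ($Y{\left(Z \right)} = -4 + \frac{\left(5 + 0\right) \left(5 + 2\right)}{2} = -4 + \frac{5 \cdot 7}{2} = -4 + \frac{1}{2} \cdot 35 = -4 + \frac{35}{2} = \frac{27}{2}$)
$n = 0$ ($n = \left(\left(4 - 1\right) - 3\right)^{2} = \left(3 - 3\right)^{2} = 0^{2} = 0$)
$\left(Y{\left(f{\left(2 \right)} \right)} + n\right) \left(-6\right) = \left(\frac{27}{2} + 0\right) \left(-6\right) = \frac{27}{2} \left(-6\right) = -81$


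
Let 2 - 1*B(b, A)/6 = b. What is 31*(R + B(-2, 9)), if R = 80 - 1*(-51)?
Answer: 4805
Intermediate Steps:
B(b, A) = 12 - 6*b
R = 131 (R = 80 + 51 = 131)
31*(R + B(-2, 9)) = 31*(131 + (12 - 6*(-2))) = 31*(131 + (12 + 12)) = 31*(131 + 24) = 31*155 = 4805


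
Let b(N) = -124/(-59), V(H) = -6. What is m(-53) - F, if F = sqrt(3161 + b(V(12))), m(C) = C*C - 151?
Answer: 2658 - sqrt(11010757)/59 ≈ 2601.8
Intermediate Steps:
b(N) = 124/59 (b(N) = -124*(-1/59) = 124/59)
m(C) = -151 + C**2 (m(C) = C**2 - 151 = -151 + C**2)
F = sqrt(11010757)/59 (F = sqrt(3161 + 124/59) = sqrt(186623/59) = sqrt(11010757)/59 ≈ 56.241)
m(-53) - F = (-151 + (-53)**2) - sqrt(11010757)/59 = (-151 + 2809) - sqrt(11010757)/59 = 2658 - sqrt(11010757)/59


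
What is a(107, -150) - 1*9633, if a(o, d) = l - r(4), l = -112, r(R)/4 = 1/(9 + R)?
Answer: -126689/13 ≈ -9745.3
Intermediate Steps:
r(R) = 4/(9 + R)
a(o, d) = -1460/13 (a(o, d) = -112 - 4/(9 + 4) = -112 - 4/13 = -1460/13)
a(107, -150) - 1*9633 = -1460/13 - 1*9633 = -1460/13 - 9633 = -126689/13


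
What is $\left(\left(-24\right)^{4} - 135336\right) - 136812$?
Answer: $59628$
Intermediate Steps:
$\left(\left(-24\right)^{4} - 135336\right) - 136812 = \left(331776 - 135336\right) - 136812 = 196440 - 136812 = 59628$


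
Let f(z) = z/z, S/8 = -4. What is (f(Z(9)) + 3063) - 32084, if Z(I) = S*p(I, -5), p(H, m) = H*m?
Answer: -29020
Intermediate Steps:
S = -32 (S = 8*(-4) = -32)
Z(I) = 160*I (Z(I) = -32*I*(-5) = -(-160)*I = 160*I)
f(z) = 1
(f(Z(9)) + 3063) - 32084 = (1 + 3063) - 32084 = 3064 - 32084 = -29020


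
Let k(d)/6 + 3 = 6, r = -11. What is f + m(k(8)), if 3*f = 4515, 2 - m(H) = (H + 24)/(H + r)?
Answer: 1501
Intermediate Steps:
k(d) = 18 (k(d) = -18 + 6*6 = -18 + 36 = 18)
m(H) = 2 - (24 + H)/(-11 + H) (m(H) = 2 - (H + 24)/(H - 11) = 2 - (24 + H)/(-11 + H))
f = 1505 (f = (⅓)*4515 = 1505)
f + m(k(8)) = 1505 + (-46 + 18)/(-11 + 18) = 1505 - 28/7 = 1505 + (⅐)*(-28) = 1505 - 4 = 1501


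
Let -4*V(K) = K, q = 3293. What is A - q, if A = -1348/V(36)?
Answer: -28289/9 ≈ -3143.2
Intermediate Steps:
V(K) = -K/4
A = 1348/9 (A = -1348/((-1/4*36)) = -1348/(-9) = -1348*(-1/9) = 1348/9 ≈ 149.78)
A - q = 1348/9 - 1*3293 = 1348/9 - 3293 = -28289/9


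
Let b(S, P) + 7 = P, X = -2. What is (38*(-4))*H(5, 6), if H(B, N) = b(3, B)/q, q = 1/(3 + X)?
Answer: 304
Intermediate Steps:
b(S, P) = -7 + P
q = 1 (q = 1/(3 - 2) = 1/1 = 1)
H(B, N) = -7 + B (H(B, N) = (-7 + B)/1 = (-7 + B)*1 = -7 + B)
(38*(-4))*H(5, 6) = (38*(-4))*(-7 + 5) = -152*(-2) = 304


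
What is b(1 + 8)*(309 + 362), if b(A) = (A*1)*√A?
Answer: 18117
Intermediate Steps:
b(A) = A^(3/2) (b(A) = A*√A = A^(3/2))
b(1 + 8)*(309 + 362) = (1 + 8)^(3/2)*(309 + 362) = 9^(3/2)*671 = 27*671 = 18117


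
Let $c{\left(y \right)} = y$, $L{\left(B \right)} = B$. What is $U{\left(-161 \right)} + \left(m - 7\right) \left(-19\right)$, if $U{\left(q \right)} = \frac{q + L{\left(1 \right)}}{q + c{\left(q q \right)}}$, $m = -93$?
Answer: $\frac{305899}{161} \approx 1900.0$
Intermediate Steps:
$U{\left(q \right)} = \frac{1 + q}{q + q^{2}}$ ($U{\left(q \right)} = \frac{q + 1}{q + q q} = \frac{1 + q}{q + q^{2}}$)
$U{\left(-161 \right)} + \left(m - 7\right) \left(-19\right) = \frac{1}{-161} + \left(-93 - 7\right) \left(-19\right) = - \frac{1}{161} - -1900 = - \frac{1}{161} + 1900 = \frac{305899}{161}$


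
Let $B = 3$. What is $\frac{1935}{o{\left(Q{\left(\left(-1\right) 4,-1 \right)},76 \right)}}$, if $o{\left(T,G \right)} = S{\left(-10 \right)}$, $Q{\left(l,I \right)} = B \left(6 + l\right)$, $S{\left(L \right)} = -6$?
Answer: $- \frac{645}{2} \approx -322.5$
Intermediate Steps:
$Q{\left(l,I \right)} = 18 + 3 l$ ($Q{\left(l,I \right)} = 3 \left(6 + l\right) = 18 + 3 l$)
$o{\left(T,G \right)} = -6$
$\frac{1935}{o{\left(Q{\left(\left(-1\right) 4,-1 \right)},76 \right)}} = \frac{1935}{-6} = 1935 \left(- \frac{1}{6}\right) = - \frac{645}{2}$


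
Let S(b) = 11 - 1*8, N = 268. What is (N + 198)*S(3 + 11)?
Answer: 1398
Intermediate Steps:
S(b) = 3 (S(b) = 11 - 8 = 3)
(N + 198)*S(3 + 11) = (268 + 198)*3 = 466*3 = 1398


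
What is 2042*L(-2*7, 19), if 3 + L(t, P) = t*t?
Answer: 394106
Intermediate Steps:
L(t, P) = -3 + t² (L(t, P) = -3 + t*t = -3 + t²)
2042*L(-2*7, 19) = 2042*(-3 + (-2*7)²) = 2042*(-3 + (-14)²) = 2042*(-3 + 196) = 2042*193 = 394106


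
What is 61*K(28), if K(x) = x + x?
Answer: 3416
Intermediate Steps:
K(x) = 2*x
61*K(28) = 61*(2*28) = 61*56 = 3416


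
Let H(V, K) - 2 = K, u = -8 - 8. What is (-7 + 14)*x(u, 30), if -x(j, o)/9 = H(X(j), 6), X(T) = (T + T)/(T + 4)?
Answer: -504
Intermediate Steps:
X(T) = 2*T/(4 + T) (X(T) = (2*T)/(4 + T) = 2*T/(4 + T))
u = -16
H(V, K) = 2 + K
x(j, o) = -72 (x(j, o) = -9*(2 + 6) = -9*8 = -72)
(-7 + 14)*x(u, 30) = (-7 + 14)*(-72) = 7*(-72) = -504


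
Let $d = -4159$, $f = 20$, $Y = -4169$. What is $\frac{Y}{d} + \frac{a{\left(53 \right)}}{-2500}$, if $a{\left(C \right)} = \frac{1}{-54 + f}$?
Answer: $\frac{354369159}{353515000} \approx 1.0024$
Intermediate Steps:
$a{\left(C \right)} = - \frac{1}{34}$ ($a{\left(C \right)} = \frac{1}{-54 + 20} = \frac{1}{-34} = - \frac{1}{34}$)
$\frac{Y}{d} + \frac{a{\left(53 \right)}}{-2500} = - \frac{4169}{-4159} - \frac{1}{34 \left(-2500\right)} = \left(-4169\right) \left(- \frac{1}{4159}\right) - - \frac{1}{85000} = \frac{4169}{4159} + \frac{1}{85000} = \frac{354369159}{353515000}$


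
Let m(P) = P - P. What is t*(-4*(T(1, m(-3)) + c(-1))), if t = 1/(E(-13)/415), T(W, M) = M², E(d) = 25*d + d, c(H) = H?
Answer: -830/169 ≈ -4.9112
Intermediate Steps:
m(P) = 0
E(d) = 26*d
t = -415/338 (t = 1/((26*(-13))/415) = 1/(-338*1/415) = 1/(-338/415) = -415/338 ≈ -1.2278)
t*(-4*(T(1, m(-3)) + c(-1))) = -(-830)*(0² - 1)/169 = -(-830)*(0 - 1)/169 = -(-830)*(-1)/169 = -415/338*4 = -830/169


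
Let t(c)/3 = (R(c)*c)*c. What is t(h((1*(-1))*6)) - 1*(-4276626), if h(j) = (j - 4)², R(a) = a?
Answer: 7276626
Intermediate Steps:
h(j) = (-4 + j)²
t(c) = 3*c³ (t(c) = 3*((c*c)*c) = 3*(c²*c) = 3*c³)
t(h((1*(-1))*6)) - 1*(-4276626) = 3*((-4 + (1*(-1))*6)²)³ - 1*(-4276626) = 3*((-4 - 1*6)²)³ + 4276626 = 3*((-4 - 6)²)³ + 4276626 = 3*((-10)²)³ + 4276626 = 3*100³ + 4276626 = 3*1000000 + 4276626 = 3000000 + 4276626 = 7276626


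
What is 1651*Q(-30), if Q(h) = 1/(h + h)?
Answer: -1651/60 ≈ -27.517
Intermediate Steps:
Q(h) = 1/(2*h)
1651*Q(-30) = 1651*((1/2)/(-30)) = 1651*((1/2)*(-1/30)) = 1651*(-1/60) = -1651/60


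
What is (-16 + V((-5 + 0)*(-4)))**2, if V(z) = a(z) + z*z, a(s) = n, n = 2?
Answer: 148996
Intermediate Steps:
a(s) = 2
V(z) = 2 + z**2 (V(z) = 2 + z*z = 2 + z**2)
(-16 + V((-5 + 0)*(-4)))**2 = (-16 + (2 + ((-5 + 0)*(-4))**2))**2 = (-16 + (2 + (-5*(-4))**2))**2 = (-16 + (2 + 20**2))**2 = (-16 + (2 + 400))**2 = (-16 + 402)**2 = 386**2 = 148996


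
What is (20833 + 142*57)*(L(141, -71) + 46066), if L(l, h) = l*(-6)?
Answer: 1308078940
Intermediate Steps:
L(l, h) = -6*l
(20833 + 142*57)*(L(141, -71) + 46066) = (20833 + 142*57)*(-6*141 + 46066) = (20833 + 8094)*(-846 + 46066) = 28927*45220 = 1308078940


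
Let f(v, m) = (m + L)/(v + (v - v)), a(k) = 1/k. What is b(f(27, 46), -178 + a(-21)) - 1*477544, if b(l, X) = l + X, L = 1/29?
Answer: -872795066/1827 ≈ -4.7772e+5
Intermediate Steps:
L = 1/29 ≈ 0.034483
f(v, m) = (1/29 + m)/v (f(v, m) = (m + 1/29)/(v + (v - v)) = (1/29 + m)/(v + 0) = (1/29 + m)/v)
b(l, X) = X + l
b(f(27, 46), -178 + a(-21)) - 1*477544 = ((-178 + 1/(-21)) + (1/29 + 46)/27) - 1*477544 = ((-178 - 1/21) + (1/27)*(1335/29)) - 477544 = (-3739/21 + 445/261) - 477544 = -322178/1827 - 477544 = -872795066/1827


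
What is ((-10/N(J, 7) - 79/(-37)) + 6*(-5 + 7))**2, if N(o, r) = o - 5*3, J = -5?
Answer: 1172889/5476 ≈ 214.19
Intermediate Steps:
N(o, r) = -15 + o (N(o, r) = o - 15 = -15 + o)
((-10/N(J, 7) - 79/(-37)) + 6*(-5 + 7))**2 = ((-10/(-15 - 5) - 79/(-37)) + 6*(-5 + 7))**2 = ((-10/(-20) - 79*(-1/37)) + 6*2)**2 = ((-10*(-1/20) + 79/37) + 12)**2 = ((1/2 + 79/37) + 12)**2 = (195/74 + 12)**2 = (1083/74)**2 = 1172889/5476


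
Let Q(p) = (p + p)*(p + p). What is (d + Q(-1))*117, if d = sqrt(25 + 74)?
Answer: 468 + 351*sqrt(11) ≈ 1632.1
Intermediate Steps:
Q(p) = 4*p**2 (Q(p) = (2*p)*(2*p) = 4*p**2)
d = 3*sqrt(11) (d = sqrt(99) = 3*sqrt(11) ≈ 9.9499)
(d + Q(-1))*117 = (3*sqrt(11) + 4*(-1)**2)*117 = (3*sqrt(11) + 4*1)*117 = (3*sqrt(11) + 4)*117 = (4 + 3*sqrt(11))*117 = 468 + 351*sqrt(11)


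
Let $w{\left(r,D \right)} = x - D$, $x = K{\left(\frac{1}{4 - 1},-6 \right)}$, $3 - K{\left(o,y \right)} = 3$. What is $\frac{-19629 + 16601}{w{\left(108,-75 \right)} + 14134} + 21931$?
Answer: $\frac{311614551}{14209} \approx 21931.0$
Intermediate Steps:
$K{\left(o,y \right)} = 0$ ($K{\left(o,y \right)} = 3 - 3 = 0$)
$x = 0$
$w{\left(r,D \right)} = - D$ ($w{\left(r,D \right)} = 0 - D = - D$)
$\frac{-19629 + 16601}{w{\left(108,-75 \right)} + 14134} + 21931 = \frac{-19629 + 16601}{\left(-1\right) \left(-75\right) + 14134} + 21931 = - \frac{3028}{75 + 14134} + 21931 = - \frac{3028}{14209} + 21931 = \frac{311614551}{14209}$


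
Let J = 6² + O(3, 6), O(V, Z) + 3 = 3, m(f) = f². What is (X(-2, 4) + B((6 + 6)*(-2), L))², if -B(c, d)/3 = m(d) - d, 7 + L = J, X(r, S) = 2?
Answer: 5924356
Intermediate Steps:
O(V, Z) = 0 (O(V, Z) = -3 + 3 = 0)
J = 36 (J = 6² + 0 = 36 + 0 = 36)
L = 29 (L = -7 + 36 = 29)
B(c, d) = -3*d² + 3*d (B(c, d) = -3*(d² - d) = -3*d² + 3*d)
(X(-2, 4) + B((6 + 6)*(-2), L))² = (2 + 3*29*(1 - 1*29))² = (2 + 3*29*(1 - 29))² = (2 + 3*29*(-28))² = (2 - 2436)² = (-2434)² = 5924356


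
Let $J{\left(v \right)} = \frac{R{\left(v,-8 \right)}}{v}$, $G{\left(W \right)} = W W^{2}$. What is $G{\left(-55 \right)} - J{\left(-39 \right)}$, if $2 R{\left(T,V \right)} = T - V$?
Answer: $- \frac{12977281}{78} \approx -1.6638 \cdot 10^{5}$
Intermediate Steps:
$G{\left(W \right)} = W^{3}$
$R{\left(T,V \right)} = \frac{T}{2} - \frac{V}{2}$ ($R{\left(T,V \right)} = \frac{T - V}{2} = \frac{T}{2} - \frac{V}{2}$)
$J{\left(v \right)} = \frac{4 + \frac{v}{2}}{v}$ ($J{\left(v \right)} = \frac{\frac{v}{2} - -4}{v} = \frac{\frac{v}{2} + 4}{v} = \frac{4 + \frac{v}{2}}{v}$)
$G{\left(-55 \right)} - J{\left(-39 \right)} = \left(-55\right)^{3} - \frac{8 - 39}{2 \left(-39\right)} = -166375 - \frac{1}{2} \left(- \frac{1}{39}\right) \left(-31\right) = -166375 - \frac{31}{78} = - \frac{12977281}{78}$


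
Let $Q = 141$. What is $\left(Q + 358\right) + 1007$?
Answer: $1506$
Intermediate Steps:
$\left(Q + 358\right) + 1007 = \left(141 + 358\right) + 1007 = 499 + 1007 = 1506$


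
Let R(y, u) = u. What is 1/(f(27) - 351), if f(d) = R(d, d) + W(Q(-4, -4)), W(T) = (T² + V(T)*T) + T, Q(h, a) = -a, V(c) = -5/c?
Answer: -1/309 ≈ -0.0032362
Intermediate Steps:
W(T) = -5 + T + T² (W(T) = (T² + (-5/T)*T) + T = (T² - 5) + T = (-5 + T²) + T = -5 + T + T²)
f(d) = 15 + d (f(d) = d + (-5 + (-1*(-4))*(1 - 1*(-4))) = d + (-5 + 4*(1 + 4)) = d + (-5 + 4*5) = d + (-5 + 20) = d + 15 = 15 + d)
1/(f(27) - 351) = 1/((15 + 27) - 351) = 1/(42 - 351) = 1/(-309) = -1/309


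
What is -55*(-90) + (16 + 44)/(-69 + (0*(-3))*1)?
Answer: 113830/23 ≈ 4949.1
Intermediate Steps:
-55*(-90) + (16 + 44)/(-69 + (0*(-3))*1) = 4950 + 60/(-69 + 0*1) = 4950 + 60/(-69 + 0) = 4950 + 60/(-69) = 4950 + 60*(-1/69) = 4950 - 20/23 = 113830/23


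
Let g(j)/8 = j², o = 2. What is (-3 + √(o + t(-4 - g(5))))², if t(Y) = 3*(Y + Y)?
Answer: (3 - I*√1222)² ≈ -1213.0 - 209.74*I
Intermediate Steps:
g(j) = 8*j²
t(Y) = 6*Y (t(Y) = 3*(2*Y) = 6*Y)
(-3 + √(o + t(-4 - g(5))))² = (-3 + √(2 + 6*(-4 - 8*5²)))² = (-3 + √(2 + 6*(-4 - 8*25)))² = (-3 + √(2 + 6*(-4 - 1*200)))² = (-3 + √(2 + 6*(-4 - 200)))² = (-3 + √(2 + 6*(-204)))² = (-3 + √(2 - 1224))² = (-3 + √(-1222))² = (-3 + I*√1222)²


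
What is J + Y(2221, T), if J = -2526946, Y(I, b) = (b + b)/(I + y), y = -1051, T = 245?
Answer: -295652633/117 ≈ -2.5269e+6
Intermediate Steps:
Y(I, b) = 2*b/(-1051 + I) (Y(I, b) = (b + b)/(I - 1051) = (2*b)/(-1051 + I) = 2*b/(-1051 + I))
J + Y(2221, T) = -2526946 + 2*245/(-1051 + 2221) = -2526946 + 2*245/1170 = -2526946 + 2*245*(1/1170) = -2526946 + 49/117 = -295652633/117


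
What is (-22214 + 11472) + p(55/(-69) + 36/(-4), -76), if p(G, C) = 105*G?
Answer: -270726/23 ≈ -11771.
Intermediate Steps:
(-22214 + 11472) + p(55/(-69) + 36/(-4), -76) = (-22214 + 11472) + 105*(55/(-69) + 36/(-4)) = -10742 + 105*(55*(-1/69) + 36*(-¼)) = -10742 + 105*(-55/69 - 9) = -10742 + 105*(-676/69) = -10742 - 23660/23 = -270726/23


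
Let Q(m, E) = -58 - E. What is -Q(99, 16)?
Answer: 74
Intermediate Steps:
-Q(99, 16) = -(-58 - 1*16) = -(-58 - 16) = -1*(-74) = 74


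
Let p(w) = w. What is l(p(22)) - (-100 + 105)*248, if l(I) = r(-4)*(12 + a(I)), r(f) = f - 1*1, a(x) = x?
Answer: -1410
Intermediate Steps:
r(f) = -1 + f (r(f) = f - 1 = -1 + f)
l(I) = -60 - 5*I (l(I) = (-1 - 4)*(12 + I) = -5*(12 + I) = -60 - 5*I)
l(p(22)) - (-100 + 105)*248 = (-60 - 5*22) - (-100 + 105)*248 = (-60 - 110) - 5*248 = -170 - 1*1240 = -170 - 1240 = -1410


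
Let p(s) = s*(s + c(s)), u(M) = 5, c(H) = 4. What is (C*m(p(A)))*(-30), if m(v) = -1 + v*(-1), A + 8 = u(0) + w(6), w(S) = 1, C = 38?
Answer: -3420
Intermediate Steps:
A = -2 (A = -8 + (5 + 1) = -8 + 6 = -2)
p(s) = s*(4 + s) (p(s) = s*(s + 4) = s*(4 + s))
m(v) = -1 - v
(C*m(p(A)))*(-30) = (38*(-1 - (-2)*(4 - 2)))*(-30) = (38*(-1 - (-2)*2))*(-30) = (38*(-1 - 1*(-4)))*(-30) = (38*(-1 + 4))*(-30) = (38*3)*(-30) = 114*(-30) = -3420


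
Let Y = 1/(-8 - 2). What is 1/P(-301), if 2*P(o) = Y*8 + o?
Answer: -10/1509 ≈ -0.0066269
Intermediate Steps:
Y = -⅒ (Y = 1/(-10) = -⅒ ≈ -0.10000)
P(o) = -⅖ + o/2 (P(o) = (-⅒*8 + o)/2 = (-⅘ + o)/2 = -⅖ + o/2)
1/P(-301) = 1/(-⅖ + (½)*(-301)) = 1/(-⅖ - 301/2) = 1/(-1509/10) = -10/1509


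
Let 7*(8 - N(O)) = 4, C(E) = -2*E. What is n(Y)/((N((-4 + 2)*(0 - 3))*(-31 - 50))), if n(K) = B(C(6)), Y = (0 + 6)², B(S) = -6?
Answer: 7/702 ≈ 0.0099715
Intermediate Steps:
N(O) = 52/7 (N(O) = 8 - ⅐*4 = 8 - 4/7 = 52/7)
Y = 36 (Y = 6² = 36)
n(K) = -6
n(Y)/((N((-4 + 2)*(0 - 3))*(-31 - 50))) = -6*7/(52*(-31 - 50)) = -6/((52/7)*(-81)) = -6/(-4212/7) = -6*(-7/4212) = 7/702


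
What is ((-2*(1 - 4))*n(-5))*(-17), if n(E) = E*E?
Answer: -2550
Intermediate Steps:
n(E) = E**2
((-2*(1 - 4))*n(-5))*(-17) = (-2*(1 - 4)*(-5)**2)*(-17) = (-2*(-3)*25)*(-17) = (6*25)*(-17) = 150*(-17) = -2550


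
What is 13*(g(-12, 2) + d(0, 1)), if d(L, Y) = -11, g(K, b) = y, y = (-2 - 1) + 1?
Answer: -169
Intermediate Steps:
y = -2 (y = -3 + 1 = -2)
g(K, b) = -2
13*(g(-12, 2) + d(0, 1)) = 13*(-2 - 11) = 13*(-13) = -169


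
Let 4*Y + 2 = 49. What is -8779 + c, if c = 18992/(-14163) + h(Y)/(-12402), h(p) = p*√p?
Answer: -124355969/14163 - 47*√47/99216 ≈ -8780.3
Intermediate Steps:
Y = 47/4 (Y = -½ + (¼)*49 = -½ + 49/4 = 47/4 ≈ 11.750)
h(p) = p^(3/2)
c = -18992/14163 - 47*√47/99216 (c = 18992/(-14163) + (47/4)^(3/2)/(-12402) = 18992*(-1/14163) + (47*√47/8)*(-1/12402) = -18992/14163 - 47*√47/99216 ≈ -1.3442)
-8779 + c = -8779 + (-18992/14163 - 47*√47/99216) = -124355969/14163 - 47*√47/99216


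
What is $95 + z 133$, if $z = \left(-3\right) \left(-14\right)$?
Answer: $5681$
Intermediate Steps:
$z = 42$
$95 + z 133 = 95 + 42 \cdot 133 = 95 + 5586 = 5681$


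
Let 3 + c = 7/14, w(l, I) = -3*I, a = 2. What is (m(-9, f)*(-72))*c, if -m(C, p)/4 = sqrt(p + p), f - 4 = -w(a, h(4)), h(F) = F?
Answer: -2880*sqrt(2) ≈ -4072.9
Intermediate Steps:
f = 16 (f = 4 - (-3)*4 = 4 - 1*(-12) = 4 + 12 = 16)
m(C, p) = -4*sqrt(2)*sqrt(p) (m(C, p) = -4*sqrt(p + p) = -4*sqrt(2)*sqrt(p))
c = -5/2 (c = -3 + 7/14 = -3 + 7*(1/14) = -3 + 1/2 = -5/2 ≈ -2.5000)
(m(-9, f)*(-72))*c = (-4*sqrt(2)*sqrt(16)*(-72))*(-5/2) = (-4*sqrt(2)*4*(-72))*(-5/2) = (-16*sqrt(2)*(-72))*(-5/2) = (1152*sqrt(2))*(-5/2) = -2880*sqrt(2)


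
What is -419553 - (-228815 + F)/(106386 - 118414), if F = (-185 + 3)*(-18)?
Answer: -5046609023/12028 ≈ -4.1957e+5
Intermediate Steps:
F = 3276 (F = -182*(-18) = 3276)
-419553 - (-228815 + F)/(106386 - 118414) = -419553 - (-228815 + 3276)/(106386 - 118414) = -419553 - (-225539)/(-12028) = -419553 - (-225539)*(-1)/12028 = -419553 - 1*225539/12028 = -419553 - 225539/12028 = -5046609023/12028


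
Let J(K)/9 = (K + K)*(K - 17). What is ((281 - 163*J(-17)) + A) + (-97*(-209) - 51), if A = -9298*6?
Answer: -1731137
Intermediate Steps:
J(K) = 18*K*(-17 + K) (J(K) = 9*((K + K)*(K - 17)) = 9*((2*K)*(-17 + K)) = 9*(2*K*(-17 + K)) = 18*K*(-17 + K))
A = -55788
((281 - 163*J(-17)) + A) + (-97*(-209) - 51) = ((281 - 2934*(-17)*(-17 - 17)) - 55788) + (-97*(-209) - 51) = ((281 - 2934*(-17)*(-34)) - 55788) + (20273 - 51) = ((281 - 163*10404) - 55788) + 20222 = ((281 - 1695852) - 55788) + 20222 = (-1695571 - 55788) + 20222 = -1751359 + 20222 = -1731137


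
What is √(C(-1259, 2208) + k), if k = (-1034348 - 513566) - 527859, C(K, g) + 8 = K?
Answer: 4*I*√129815 ≈ 1441.2*I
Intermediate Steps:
C(K, g) = -8 + K
k = -2075773 (k = -1547914 - 527859 = -2075773)
√(C(-1259, 2208) + k) = √((-8 - 1259) - 2075773) = √(-1267 - 2075773) = √(-2077040) = 4*I*√129815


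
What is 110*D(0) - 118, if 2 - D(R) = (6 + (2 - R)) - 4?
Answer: -338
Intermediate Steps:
D(R) = -2 + R (D(R) = 2 - ((6 + (2 - R)) - 4) = 2 - ((8 - R) - 4) = 2 - (4 - R) = 2 + (-4 + R) = -2 + R)
110*D(0) - 118 = 110*(-2 + 0) - 118 = 110*(-2) - 118 = -220 - 118 = -338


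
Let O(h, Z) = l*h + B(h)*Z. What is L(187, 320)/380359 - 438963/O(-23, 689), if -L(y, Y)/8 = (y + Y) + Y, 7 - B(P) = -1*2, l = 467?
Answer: 166933491077/1726829860 ≈ 96.671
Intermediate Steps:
B(P) = 9 (B(P) = 7 - (-1)*2 = 7 - 1*(-2) = 7 + 2 = 9)
O(h, Z) = 9*Z + 467*h (O(h, Z) = 467*h + 9*Z = 9*Z + 467*h)
L(y, Y) = -16*Y - 8*y (L(y, Y) = -8*((y + Y) + Y) = -8*((Y + y) + Y) = -8*(y + 2*Y) = -16*Y - 8*y)
L(187, 320)/380359 - 438963/O(-23, 689) = (-16*320 - 8*187)/380359 - 438963/(9*689 + 467*(-23)) = (-5120 - 1496)*(1/380359) - 438963/(6201 - 10741) = -6616*1/380359 - 438963/(-4540) = -6616/380359 - 438963*(-1/4540) = -6616/380359 + 438963/4540 = 166933491077/1726829860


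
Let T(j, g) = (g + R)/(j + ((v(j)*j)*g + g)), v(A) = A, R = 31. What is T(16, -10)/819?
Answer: -1/99606 ≈ -1.0040e-5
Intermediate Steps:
T(j, g) = (31 + g)/(g + j + g*j²) (T(j, g) = (g + 31)/(j + ((j*j)*g + g)) = (31 + g)/(j + (j²*g + g)) = (31 + g)/(j + (g*j² + g)) = (31 + g)/(j + (g + g*j²)) = (31 + g)/(g + j + g*j²))
T(16, -10)/819 = ((31 - 10)/(-10 + 16 - 10*16²))/819 = (21/(-10 + 16 - 10*256))*(1/819) = (21/(-10 + 16 - 2560))*(1/819) = (21/(-2554))*(1/819) = -1/2554*21*(1/819) = -21/2554*1/819 = -1/99606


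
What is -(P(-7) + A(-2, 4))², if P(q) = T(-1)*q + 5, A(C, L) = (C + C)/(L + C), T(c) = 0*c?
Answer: -9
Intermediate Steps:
T(c) = 0
A(C, L) = 2*C/(C + L) (A(C, L) = (2*C)/(C + L) = 2*C/(C + L))
P(q) = 5 (P(q) = 0*q + 5 = 0 + 5 = 5)
-(P(-7) + A(-2, 4))² = -(5 + 2*(-2)/(-2 + 4))² = -(5 + 2*(-2)/2)² = -(5 + 2*(-2)*(½))² = -(5 - 2)² = -1*3² = -1*9 = -9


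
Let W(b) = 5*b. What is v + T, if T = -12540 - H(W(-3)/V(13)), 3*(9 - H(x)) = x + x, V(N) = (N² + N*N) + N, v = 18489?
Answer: 2084930/351 ≈ 5940.0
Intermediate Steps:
V(N) = N + 2*N² (V(N) = (N² + N²) + N = 2*N² + N = N + 2*N²)
H(x) = 9 - 2*x/3 (H(x) = 9 - (x + x)/3 = 9 - 2*x/3)
T = -4404709/351 (T = -12540 - (9 - 2*5*(-3)/(3*(13*(1 + 2*13)))) = -12540 - (9 - (-10)/(13*(1 + 26))) = -12540 - (9 - (-10)/(13*27)) = -12540 - (9 - (-10)/351) = -12540 - (9 - ⅔*(-5/117)) = -12540 - (9 + 10/351) = -12540 - 1*3169/351 = -12540 - 3169/351 = -4404709/351 ≈ -12549.)
v + T = 18489 - 4404709/351 = 2084930/351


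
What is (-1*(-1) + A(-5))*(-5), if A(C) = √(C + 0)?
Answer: -5 - 5*I*√5 ≈ -5.0 - 11.18*I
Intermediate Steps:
A(C) = √C
(-1*(-1) + A(-5))*(-5) = (-1*(-1) + √(-5))*(-5) = (1 + I*√5)*(-5) = -5 - 5*I*√5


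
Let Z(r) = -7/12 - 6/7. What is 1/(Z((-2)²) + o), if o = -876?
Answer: -84/73705 ≈ -0.0011397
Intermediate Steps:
Z(r) = -121/84 (Z(r) = -7*1/12 - 6*⅐ = -7/12 - 6/7 = -121/84)
1/(Z((-2)²) + o) = 1/(-121/84 - 876) = 1/(-73705/84) = -84/73705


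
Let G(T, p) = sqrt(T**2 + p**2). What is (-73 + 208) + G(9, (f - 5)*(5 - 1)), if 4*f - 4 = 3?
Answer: 135 + 5*sqrt(10) ≈ 150.81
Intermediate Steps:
f = 7/4 (f = 1 + (1/4)*3 = 1 + 3/4 = 7/4 ≈ 1.7500)
(-73 + 208) + G(9, (f - 5)*(5 - 1)) = (-73 + 208) + sqrt(9**2 + ((7/4 - 5)*(5 - 1))**2) = 135 + sqrt(81 + (-13/4*4)**2) = 135 + sqrt(81 + (-13)**2) = 135 + sqrt(81 + 169) = 135 + sqrt(250) = 135 + 5*sqrt(10)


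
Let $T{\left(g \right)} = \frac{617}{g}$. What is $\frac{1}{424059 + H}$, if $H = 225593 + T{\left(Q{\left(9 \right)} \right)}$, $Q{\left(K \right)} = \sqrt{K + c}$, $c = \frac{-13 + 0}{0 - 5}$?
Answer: $\frac{37679816}{24478765920587} - \frac{617 \sqrt{290}}{24478765920587} \approx 1.5389 \cdot 10^{-6}$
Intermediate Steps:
$c = \frac{13}{5}$ ($c = - \frac{13}{-5} = \left(-13\right) \left(- \frac{1}{5}\right) = \frac{13}{5} \approx 2.6$)
$Q{\left(K \right)} = \sqrt{\frac{13}{5} + K}$ ($Q{\left(K \right)} = \sqrt{K + \frac{13}{5}} = \sqrt{\frac{13}{5} + K}$)
$H = 225593 + \frac{617 \sqrt{290}}{58}$ ($H = 225593 + \frac{617}{\frac{1}{5} \sqrt{65 + 25 \cdot 9}} = 225593 + \frac{617}{\frac{1}{5} \sqrt{65 + 225}} = 225593 + \frac{617}{\frac{1}{5} \sqrt{290}} = 225593 + 617 \frac{\sqrt{290}}{58} = 225593 + \frac{617 \sqrt{290}}{58} \approx 2.2577 \cdot 10^{5}$)
$\frac{1}{424059 + H} = \frac{1}{424059 + \left(225593 + \frac{617 \sqrt{290}}{58}\right)} = \frac{1}{649652 + \frac{617 \sqrt{290}}{58}}$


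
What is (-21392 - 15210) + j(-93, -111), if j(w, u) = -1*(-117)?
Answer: -36485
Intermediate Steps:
j(w, u) = 117
(-21392 - 15210) + j(-93, -111) = (-21392 - 15210) + 117 = -36602 + 117 = -36485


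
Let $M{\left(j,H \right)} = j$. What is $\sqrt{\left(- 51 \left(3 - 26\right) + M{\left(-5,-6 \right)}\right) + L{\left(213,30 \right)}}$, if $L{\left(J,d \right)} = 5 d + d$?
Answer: $2 \sqrt{337} \approx 36.715$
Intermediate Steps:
$L{\left(J,d \right)} = 6 d$
$\sqrt{\left(- 51 \left(3 - 26\right) + M{\left(-5,-6 \right)}\right) + L{\left(213,30 \right)}} = \sqrt{\left(- 51 \left(3 - 26\right) - 5\right) + 6 \cdot 30} = \sqrt{\left(- 51 \left(3 - 26\right) - 5\right) + 180} = \sqrt{\left(\left(-51\right) \left(-23\right) - 5\right) + 180} = \sqrt{\left(1173 - 5\right) + 180} = \sqrt{1168 + 180} = \sqrt{1348} = 2 \sqrt{337}$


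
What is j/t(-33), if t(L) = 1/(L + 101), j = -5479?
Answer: -372572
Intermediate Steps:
t(L) = 1/(101 + L)
j/t(-33) = -5479/(1/(101 - 33)) = -5479/(1/68) = -5479/1/68 = -5479*68 = -372572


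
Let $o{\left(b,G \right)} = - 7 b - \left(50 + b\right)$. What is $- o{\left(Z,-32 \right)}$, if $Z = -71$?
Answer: $-518$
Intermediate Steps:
$o{\left(b,G \right)} = -50 - 8 b$
$- o{\left(Z,-32 \right)} = - (-50 - -568) = - (-50 + 568) = \left(-1\right) 518 = -518$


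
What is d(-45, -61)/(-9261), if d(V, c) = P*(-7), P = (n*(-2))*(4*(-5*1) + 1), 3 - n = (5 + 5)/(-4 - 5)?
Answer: 1406/11907 ≈ 0.11808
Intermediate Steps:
n = 37/9 (n = 3 - (5 + 5)/(-4 - 5) = 3 - 10/(-9) = 3 - 10*(-1)/9 = 3 - 1*(-10/9) = 3 + 10/9 = 37/9 ≈ 4.1111)
P = 1406/9 (P = ((37/9)*(-2))*(4*(-5*1) + 1) = -74*(4*(-5) + 1)/9 = -74*(-20 + 1)/9 = -74/9*(-19) = 1406/9 ≈ 156.22)
d(V, c) = -9842/9 (d(V, c) = (1406/9)*(-7) = -9842/9)
d(-45, -61)/(-9261) = -9842/9/(-9261) = -9842/9*(-1/9261) = 1406/11907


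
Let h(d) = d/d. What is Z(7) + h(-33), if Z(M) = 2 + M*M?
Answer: 52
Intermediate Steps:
Z(M) = 2 + M²
h(d) = 1
Z(7) + h(-33) = (2 + 7²) + 1 = (2 + 49) + 1 = 51 + 1 = 52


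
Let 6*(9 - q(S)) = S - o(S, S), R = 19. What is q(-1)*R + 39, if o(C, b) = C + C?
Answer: 1241/6 ≈ 206.83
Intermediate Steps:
o(C, b) = 2*C
q(S) = 9 + S/6 (q(S) = 9 - (S - 2*S)/6 = 9 - (-1)*S/6 = 9 + S/6)
q(-1)*R + 39 = (9 + (⅙)*(-1))*19 + 39 = (9 - ⅙)*19 + 39 = (53/6)*19 + 39 = 1007/6 + 39 = 1241/6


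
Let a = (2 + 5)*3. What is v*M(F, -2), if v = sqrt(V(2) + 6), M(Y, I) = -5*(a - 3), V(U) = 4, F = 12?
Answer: -90*sqrt(10) ≈ -284.60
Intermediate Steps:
a = 21 (a = 7*3 = 21)
M(Y, I) = -90 (M(Y, I) = -5*(21 - 3) = -5*18 = -90)
v = sqrt(10) (v = sqrt(4 + 6) = sqrt(10) ≈ 3.1623)
v*M(F, -2) = sqrt(10)*(-90) = -90*sqrt(10)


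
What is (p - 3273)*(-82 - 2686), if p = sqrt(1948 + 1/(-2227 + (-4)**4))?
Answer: 9059664 - 2768*sqrt(840852033)/657 ≈ 8.9375e+6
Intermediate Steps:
p = sqrt(840852033)/657 (p = sqrt(1948 + 1/(-2227 + 256)) = sqrt(1948 + 1/(-1971)) = sqrt(1948 - 1/1971) = sqrt(3839507/1971) = sqrt(840852033)/657 ≈ 44.136)
(p - 3273)*(-82 - 2686) = (sqrt(840852033)/657 - 3273)*(-82 - 2686) = (-3273 + sqrt(840852033)/657)*(-2768) = 9059664 - 2768*sqrt(840852033)/657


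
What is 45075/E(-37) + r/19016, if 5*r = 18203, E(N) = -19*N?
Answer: 4298527709/66841240 ≈ 64.310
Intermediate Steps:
r = 18203/5 (r = (1/5)*18203 = 18203/5 ≈ 3640.6)
45075/E(-37) + r/19016 = 45075/((-19*(-37))) + (18203/5)/19016 = 45075/703 + (18203/5)*(1/19016) = 45075*(1/703) + 18203/95080 = 45075/703 + 18203/95080 = 4298527709/66841240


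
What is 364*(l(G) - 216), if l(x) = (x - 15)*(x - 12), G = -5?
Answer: 45136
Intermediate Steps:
l(x) = (-15 + x)*(-12 + x)
364*(l(G) - 216) = 364*((180 + (-5)**2 - 27*(-5)) - 216) = 364*((180 + 25 + 135) - 216) = 364*(340 - 216) = 364*124 = 45136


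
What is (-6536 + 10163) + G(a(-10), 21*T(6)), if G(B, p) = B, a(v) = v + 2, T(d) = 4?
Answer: 3619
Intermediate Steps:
a(v) = 2 + v
(-6536 + 10163) + G(a(-10), 21*T(6)) = (-6536 + 10163) + (2 - 10) = 3627 - 8 = 3619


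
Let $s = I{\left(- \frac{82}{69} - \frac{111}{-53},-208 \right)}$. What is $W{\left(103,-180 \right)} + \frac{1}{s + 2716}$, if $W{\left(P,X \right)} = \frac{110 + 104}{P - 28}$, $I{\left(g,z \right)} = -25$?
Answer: $\frac{191983}{67275} \approx 2.8537$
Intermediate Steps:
$W{\left(P,X \right)} = \frac{214}{-28 + P}$
$s = -25$
$W{\left(103,-180 \right)} + \frac{1}{s + 2716} = \frac{214}{-28 + 103} + \frac{1}{-25 + 2716} = \frac{214}{75} + \frac{1}{2691} = \frac{191983}{67275}$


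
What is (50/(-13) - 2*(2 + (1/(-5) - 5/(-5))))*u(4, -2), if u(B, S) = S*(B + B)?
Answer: 9824/65 ≈ 151.14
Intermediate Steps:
u(B, S) = 2*B*S (u(B, S) = S*(2*B) = 2*B*S)
(50/(-13) - 2*(2 + (1/(-5) - 5/(-5))))*u(4, -2) = (50/(-13) - 2*(2 + (1/(-5) - 5/(-5))))*(2*4*(-2)) = (50*(-1/13) - 2*(2 + (1*(-1/5) - 5*(-1/5))))*(-16) = (-50/13 - 2*(2 + (-1/5 + 1)))*(-16) = (-50/13 - 2*(2 + 4/5))*(-16) = (-50/13 - 2*14/5)*(-16) = (-50/13 - 28/5)*(-16) = -614/65*(-16) = 9824/65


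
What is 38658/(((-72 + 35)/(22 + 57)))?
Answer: -3053982/37 ≈ -82540.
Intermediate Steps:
38658/(((-72 + 35)/(22 + 57))) = 38658/((-37/79)) = 38658/((-37*1/79)) = 38658/(-37/79) = 38658*(-79/37) = -3053982/37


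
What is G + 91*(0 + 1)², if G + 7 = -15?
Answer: 69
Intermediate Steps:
G = -22 (G = -7 - 15 = -22)
G + 91*(0 + 1)² = -22 + 91*(0 + 1)² = -22 + 91*1² = -22 + 91*1 = -22 + 91 = 69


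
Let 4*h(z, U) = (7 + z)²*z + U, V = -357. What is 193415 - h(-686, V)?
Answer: 317048143/4 ≈ 7.9262e+7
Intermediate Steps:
h(z, U) = U/4 + z*(7 + z)²/4 (h(z, U) = ((7 + z)²*z + U)/4 = (z*(7 + z)² + U)/4 = (U + z*(7 + z)²)/4 = U/4 + z*(7 + z)²/4)
193415 - h(-686, V) = 193415 - ((¼)*(-357) + (¼)*(-686)*(7 - 686)²) = 193415 - (-357/4 + (¼)*(-686)*(-679)²) = 193415 - (-357/4 + (¼)*(-686)*461041) = 193415 - (-357/4 - 158137063/2) = 193415 - 1*(-316274483/4) = 193415 + 316274483/4 = 317048143/4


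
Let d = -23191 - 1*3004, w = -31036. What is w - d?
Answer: -4841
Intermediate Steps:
d = -26195 (d = -23191 - 3004 = -26195)
w - d = -31036 - 1*(-26195) = -31036 + 26195 = -4841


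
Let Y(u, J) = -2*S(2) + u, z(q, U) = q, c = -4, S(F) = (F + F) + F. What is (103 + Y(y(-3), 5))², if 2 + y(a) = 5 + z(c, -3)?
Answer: 8100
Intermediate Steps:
S(F) = 3*F (S(F) = 2*F + F = 3*F)
y(a) = -1 (y(a) = -2 + (5 - 4) = -2 + 1 = -1)
Y(u, J) = -12 + u (Y(u, J) = -6*2 + u = -2*6 + u = -12 + u)
(103 + Y(y(-3), 5))² = (103 + (-12 - 1))² = (103 - 13)² = 90² = 8100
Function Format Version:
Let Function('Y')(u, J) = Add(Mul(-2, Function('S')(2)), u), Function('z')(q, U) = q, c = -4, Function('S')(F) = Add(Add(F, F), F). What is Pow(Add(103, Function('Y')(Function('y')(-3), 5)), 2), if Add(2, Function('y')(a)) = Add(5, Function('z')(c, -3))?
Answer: 8100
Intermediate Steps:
Function('S')(F) = Mul(3, F) (Function('S')(F) = Add(Mul(2, F), F) = Mul(3, F))
Function('y')(a) = -1 (Function('y')(a) = Add(-2, Add(5, -4)) = Add(-2, 1) = -1)
Function('Y')(u, J) = Add(-12, u) (Function('Y')(u, J) = Add(Mul(-2, Mul(3, 2)), u) = Add(Mul(-2, 6), u) = Add(-12, u))
Pow(Add(103, Function('Y')(Function('y')(-3), 5)), 2) = Pow(Add(103, Add(-12, -1)), 2) = Pow(Add(103, -13), 2) = Pow(90, 2) = 8100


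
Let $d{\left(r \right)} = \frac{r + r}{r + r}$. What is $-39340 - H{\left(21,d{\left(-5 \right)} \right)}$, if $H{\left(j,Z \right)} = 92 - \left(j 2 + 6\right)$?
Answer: $-39384$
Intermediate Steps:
$d{\left(r \right)} = 1$ ($d{\left(r \right)} = \frac{2 r}{2 r} = 2 r \frac{1}{2 r} = 1$)
$H{\left(j,Z \right)} = 86 - 2 j$ ($H{\left(j,Z \right)} = 92 - \left(2 j + 6\right) = 92 - \left(6 + 2 j\right) = 86 - 2 j$)
$-39340 - H{\left(21,d{\left(-5 \right)} \right)} = -39340 - \left(86 - 42\right) = -39340 - 44 = -39384$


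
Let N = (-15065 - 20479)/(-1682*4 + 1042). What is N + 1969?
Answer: 5615639/2843 ≈ 1975.3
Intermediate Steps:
N = 17772/2843 (N = -35544/(-6728 + 1042) = -35544/(-5686) = -35544*(-1/5686) = 17772/2843 ≈ 6.2511)
N + 1969 = 17772/2843 + 1969 = 5615639/2843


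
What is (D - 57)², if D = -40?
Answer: 9409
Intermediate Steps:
(D - 57)² = (-40 - 57)² = (-97)² = 9409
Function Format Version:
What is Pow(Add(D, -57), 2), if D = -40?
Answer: 9409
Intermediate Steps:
Pow(Add(D, -57), 2) = Pow(Add(-40, -57), 2) = Pow(-97, 2) = 9409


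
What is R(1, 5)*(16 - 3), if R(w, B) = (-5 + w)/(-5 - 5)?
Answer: 26/5 ≈ 5.2000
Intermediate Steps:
R(w, B) = ½ - w/10 (R(w, B) = (-5 + w)/(-10) = (-5 + w)*(-⅒) = ½ - w/10)
R(1, 5)*(16 - 3) = (½ - ⅒*1)*(16 - 3) = (½ - ⅒)*13 = (⅖)*13 = 26/5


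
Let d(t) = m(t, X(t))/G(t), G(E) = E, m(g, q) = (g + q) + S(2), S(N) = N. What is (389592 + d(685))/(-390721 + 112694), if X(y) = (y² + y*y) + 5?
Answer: -267809662/190448495 ≈ -1.4062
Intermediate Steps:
X(y) = 5 + 2*y² (X(y) = (y² + y²) + 5 = 2*y² + 5 = 5 + 2*y²)
m(g, q) = 2 + g + q (m(g, q) = (g + q) + 2 = 2 + g + q)
d(t) = (7 + t + 2*t²)/t (d(t) = (2 + t + (5 + 2*t²))/t = (7 + t + 2*t²)/t)
(389592 + d(685))/(-390721 + 112694) = (389592 + (1 + 2*685 + 7/685))/(-390721 + 112694) = (389592 + (1 + 1370 + 7*(1/685)))/(-278027) = (389592 + (1 + 1370 + 7/685))*(-1/278027) = (389592 + 939142/685)*(-1/278027) = (267809662/685)*(-1/278027) = -267809662/190448495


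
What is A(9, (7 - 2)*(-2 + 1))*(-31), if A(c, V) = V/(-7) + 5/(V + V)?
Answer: -93/14 ≈ -6.6429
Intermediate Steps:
A(c, V) = -V/7 + 5/(2*V) (A(c, V) = V*(-⅐) + 5/((2*V)) = -V/7 + 5*(1/(2*V)) = -V/7 + 5/(2*V))
A(9, (7 - 2)*(-2 + 1))*(-31) = (-(7 - 2)*(-2 + 1)/7 + 5/(2*(((7 - 2)*(-2 + 1)))))*(-31) = (-5*(-1)/7 + 5/(2*((5*(-1)))))*(-31) = (-⅐*(-5) + (5/2)/(-5))*(-31) = (5/7 + (5/2)*(-⅕))*(-31) = (5/7 - ½)*(-31) = (3/14)*(-31) = -93/14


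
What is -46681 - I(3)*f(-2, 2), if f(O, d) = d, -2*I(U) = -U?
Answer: -46684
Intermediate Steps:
I(U) = U/2 (I(U) = -(-1)*U/2 = U/2)
-46681 - I(3)*f(-2, 2) = -46681 - ((½)*3)*2 = -46681 - (3/2)*2 = -46681 - 3 = -46684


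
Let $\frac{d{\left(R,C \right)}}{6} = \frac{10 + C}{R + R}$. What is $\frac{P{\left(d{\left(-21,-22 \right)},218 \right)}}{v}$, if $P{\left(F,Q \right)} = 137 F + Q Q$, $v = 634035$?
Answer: $\frac{334312}{4438245} \approx 0.075325$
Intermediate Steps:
$d{\left(R,C \right)} = \frac{3 \left(10 + C\right)}{R}$ ($d{\left(R,C \right)} = 6 \frac{10 + C}{R + R} = 6 \frac{10 + C}{2 R} = \frac{3 \left(10 + C\right)}{R}$)
$P{\left(F,Q \right)} = Q^{2} + 137 F$ ($P{\left(F,Q \right)} = 137 F + Q^{2} = Q^{2} + 137 F$)
$\frac{P{\left(d{\left(-21,-22 \right)},218 \right)}}{v} = \frac{218^{2} + 137 \frac{3 \left(10 - 22\right)}{-21}}{634035} = \left(47524 + 137 \cdot 3 \left(- \frac{1}{21}\right) \left(-12\right)\right) \frac{1}{634035} = \left(47524 + 137 \cdot \frac{12}{7}\right) \frac{1}{634035} = \left(47524 + \frac{1644}{7}\right) \frac{1}{634035} = \frac{334312}{7} \cdot \frac{1}{634035} = \frac{334312}{4438245}$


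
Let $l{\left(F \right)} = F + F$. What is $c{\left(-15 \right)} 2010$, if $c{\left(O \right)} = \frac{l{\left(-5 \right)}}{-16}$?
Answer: $\frac{5025}{4} \approx 1256.3$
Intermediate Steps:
$l{\left(F \right)} = 2 F$
$c{\left(O \right)} = \frac{5}{8}$ ($c{\left(O \right)} = \frac{2 \left(-5\right)}{-16} = \left(-10\right) \left(- \frac{1}{16}\right) = \frac{5}{8}$)
$c{\left(-15 \right)} 2010 = \frac{5}{8} \cdot 2010 = \frac{5025}{4}$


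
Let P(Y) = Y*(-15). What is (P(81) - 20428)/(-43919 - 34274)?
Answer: 21643/78193 ≈ 0.27679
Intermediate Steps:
P(Y) = -15*Y
(P(81) - 20428)/(-43919 - 34274) = (-15*81 - 20428)/(-43919 - 34274) = (-1215 - 20428)/(-78193) = -21643*(-1/78193) = 21643/78193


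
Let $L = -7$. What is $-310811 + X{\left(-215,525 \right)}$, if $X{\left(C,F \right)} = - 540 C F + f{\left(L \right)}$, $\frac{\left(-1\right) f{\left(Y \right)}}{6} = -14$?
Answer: $60641773$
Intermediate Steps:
$f{\left(Y \right)} = 84$ ($f{\left(Y \right)} = \left(-6\right) \left(-14\right) = 84$)
$X{\left(C,F \right)} = 84 - 540 C F$ ($X{\left(C,F \right)} = - 540 C F + 84 = 84 - 540 C F$)
$-310811 + X{\left(-215,525 \right)} = -310811 - \left(-84 - 60952500\right) = -310811 + \left(84 + 60952500\right) = -310811 + 60952584 = 60641773$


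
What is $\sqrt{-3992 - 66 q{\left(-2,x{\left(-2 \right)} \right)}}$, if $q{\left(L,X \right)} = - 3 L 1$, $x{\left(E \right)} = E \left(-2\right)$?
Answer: $2 i \sqrt{1097} \approx 66.242 i$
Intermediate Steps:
$x{\left(E \right)} = - 2 E$
$q{\left(L,X \right)} = - 3 L$
$\sqrt{-3992 - 66 q{\left(-2,x{\left(-2 \right)} \right)}} = \sqrt{-3992 - 66 \left(\left(-3\right) \left(-2\right)\right)} = \sqrt{-3992 - 396} = \sqrt{-4388} = 2 i \sqrt{1097}$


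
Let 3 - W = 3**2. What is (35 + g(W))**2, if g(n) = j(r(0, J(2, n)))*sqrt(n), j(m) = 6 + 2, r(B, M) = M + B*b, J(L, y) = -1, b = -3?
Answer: 841 + 560*I*sqrt(6) ≈ 841.0 + 1371.7*I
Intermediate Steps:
r(B, M) = M - 3*B (r(B, M) = M + B*(-3) = M - 3*B)
j(m) = 8
W = -6 (W = 3 - 1*3**2 = 3 - 1*9 = 3 - 9 = -6)
g(n) = 8*sqrt(n)
(35 + g(W))**2 = (35 + 8*sqrt(-6))**2 = (35 + 8*(I*sqrt(6)))**2 = (35 + 8*I*sqrt(6))**2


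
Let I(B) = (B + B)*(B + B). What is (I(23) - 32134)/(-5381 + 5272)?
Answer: 30018/109 ≈ 275.39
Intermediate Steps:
I(B) = 4*B**2 (I(B) = (2*B)*(2*B) = 4*B**2)
(I(23) - 32134)/(-5381 + 5272) = (4*23**2 - 32134)/(-5381 + 5272) = (4*529 - 32134)/(-109) = (2116 - 32134)*(-1/109) = -30018*(-1/109) = 30018/109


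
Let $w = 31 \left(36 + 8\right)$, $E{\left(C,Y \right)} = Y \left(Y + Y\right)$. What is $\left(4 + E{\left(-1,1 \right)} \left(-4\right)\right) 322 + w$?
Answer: $76$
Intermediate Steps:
$E{\left(C,Y \right)} = 2 Y^{2}$ ($E{\left(C,Y \right)} = Y 2 Y = 2 Y^{2}$)
$w = 1364$ ($w = 31 \cdot 44 = 1364$)
$\left(4 + E{\left(-1,1 \right)} \left(-4\right)\right) 322 + w = \left(4 + 2 \cdot 1^{2} \left(-4\right)\right) 322 + 1364 = \left(4 + 2 \cdot 1 \left(-4\right)\right) 322 + 1364 = \left(4 + 2 \left(-4\right)\right) 322 + 1364 = \left(4 - 8\right) 322 + 1364 = \left(-4\right) 322 + 1364 = -1288 + 1364 = 76$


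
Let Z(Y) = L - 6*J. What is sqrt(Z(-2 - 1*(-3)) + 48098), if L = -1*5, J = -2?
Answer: 3*sqrt(5345) ≈ 219.33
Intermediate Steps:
L = -5
Z(Y) = 7 (Z(Y) = -5 - 6*(-2) = -5 + 12 = 7)
sqrt(Z(-2 - 1*(-3)) + 48098) = sqrt(7 + 48098) = sqrt(48105) = 3*sqrt(5345)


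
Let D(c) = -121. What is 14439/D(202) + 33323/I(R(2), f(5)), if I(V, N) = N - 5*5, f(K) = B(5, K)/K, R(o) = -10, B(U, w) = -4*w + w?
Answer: -4436375/3388 ≈ -1309.4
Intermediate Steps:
B(U, w) = -3*w
f(K) = -3 (f(K) = (-3*K)/K = -3)
I(V, N) = -25 + N (I(V, N) = N - 25 = -25 + N)
14439/D(202) + 33323/I(R(2), f(5)) = 14439/(-121) + 33323/(-25 - 3) = 14439*(-1/121) + 33323/(-28) = -14439/121 + 33323*(-1/28) = -14439/121 - 33323/28 = -4436375/3388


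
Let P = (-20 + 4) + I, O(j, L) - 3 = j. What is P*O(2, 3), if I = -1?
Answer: -85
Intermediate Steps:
O(j, L) = 3 + j
P = -17 (P = (-20 + 4) - 1 = -16 - 1 = -17)
P*O(2, 3) = -17*(3 + 2) = -17*5 = -85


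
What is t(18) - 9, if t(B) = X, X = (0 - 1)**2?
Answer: -8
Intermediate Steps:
X = 1 (X = (-1)**2 = 1)
t(B) = 1
t(18) - 9 = 1 - 9 = -8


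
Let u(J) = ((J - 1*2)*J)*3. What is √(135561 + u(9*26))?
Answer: 5*√11937 ≈ 546.28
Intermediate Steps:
u(J) = 3*J*(-2 + J) (u(J) = ((J - 2)*J)*3 = ((-2 + J)*J)*3 = (J*(-2 + J))*3 = 3*J*(-2 + J))
√(135561 + u(9*26)) = √(135561 + 3*(9*26)*(-2 + 9*26)) = √(135561 + 3*234*(-2 + 234)) = √(135561 + 3*234*232) = √(135561 + 162864) = √298425 = 5*√11937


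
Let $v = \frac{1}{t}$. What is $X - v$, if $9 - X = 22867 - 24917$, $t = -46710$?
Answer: $\frac{96175891}{46710} \approx 2059.0$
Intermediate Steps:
$X = 2059$ ($X = 9 - \left(22867 - 24917\right) = 9 - -2050 = 9 + 2050 = 2059$)
$v = - \frac{1}{46710}$ ($v = \frac{1}{-46710} = - \frac{1}{46710} \approx -2.1409 \cdot 10^{-5}$)
$X - v = 2059 - - \frac{1}{46710} = 2059 + \frac{1}{46710} = \frac{96175891}{46710}$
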